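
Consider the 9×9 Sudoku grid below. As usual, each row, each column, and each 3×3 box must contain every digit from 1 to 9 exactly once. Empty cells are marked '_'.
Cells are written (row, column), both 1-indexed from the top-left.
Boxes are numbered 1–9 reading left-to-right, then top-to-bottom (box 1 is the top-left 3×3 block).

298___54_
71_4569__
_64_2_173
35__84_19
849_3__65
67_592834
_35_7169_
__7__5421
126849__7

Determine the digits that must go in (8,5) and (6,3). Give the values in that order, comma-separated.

6,1

For (8,5):
  Row 8 already contains {1, 2, 4, 5, 7}.
  Column 5 already contains {2, 3, 4, 5, 7, 8, 9}.
  Its 3×3 block (box 8) already contains {1, 4, 5, 7, 8, 9}.
  The only value from 1–9 not eliminated is 6, so (8,5) = 6.
For (6,3):
  Row 6 already contains {2, 3, 4, 5, 6, 7, 8, 9}.
  Column 3 already contains {4, 5, 6, 7, 8, 9}.
  Its 3×3 block (box 4) already contains {3, 4, 5, 6, 7, 8, 9}.
  The only value from 1–9 not eliminated is 1, so (6,3) = 1.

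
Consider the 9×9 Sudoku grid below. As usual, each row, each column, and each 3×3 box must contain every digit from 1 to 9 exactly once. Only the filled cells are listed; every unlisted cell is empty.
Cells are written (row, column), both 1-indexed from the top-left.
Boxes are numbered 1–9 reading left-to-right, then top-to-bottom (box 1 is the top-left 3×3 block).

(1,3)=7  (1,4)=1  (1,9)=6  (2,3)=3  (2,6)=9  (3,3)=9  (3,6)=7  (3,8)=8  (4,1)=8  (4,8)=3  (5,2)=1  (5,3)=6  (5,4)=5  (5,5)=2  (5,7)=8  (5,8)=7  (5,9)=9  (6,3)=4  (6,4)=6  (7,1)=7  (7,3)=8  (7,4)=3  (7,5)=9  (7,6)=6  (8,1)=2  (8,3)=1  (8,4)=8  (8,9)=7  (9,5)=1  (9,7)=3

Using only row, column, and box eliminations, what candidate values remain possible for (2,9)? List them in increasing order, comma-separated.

Row 2 already contains {3, 9}.
Column 9 already contains {6, 7, 9}.
Its 3×3 block (box 3) already contains {6, 8}.
Removing those from 1–9 leaves {1, 2, 4, 5} as the candidates for (2,9).

1,2,4,5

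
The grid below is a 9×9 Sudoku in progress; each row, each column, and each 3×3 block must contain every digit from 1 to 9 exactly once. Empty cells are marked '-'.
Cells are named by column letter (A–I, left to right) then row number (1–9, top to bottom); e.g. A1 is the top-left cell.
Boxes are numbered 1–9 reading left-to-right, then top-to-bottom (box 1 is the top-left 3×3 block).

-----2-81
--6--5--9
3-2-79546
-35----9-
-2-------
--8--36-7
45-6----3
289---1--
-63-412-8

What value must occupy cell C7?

Cell C7 itself could take any of {1, 7} by direct elimination.
Consider where 1 can go in row 7.
E7 is out (box 8 already has a 1).
F7 is out (column F already has a 1).
G7 is out (column G already has a 1).
H7 is out (box 9 already has a 1).
So the only cell in row 7 that can hold 1 is C7.
Therefore C7 = 1.

1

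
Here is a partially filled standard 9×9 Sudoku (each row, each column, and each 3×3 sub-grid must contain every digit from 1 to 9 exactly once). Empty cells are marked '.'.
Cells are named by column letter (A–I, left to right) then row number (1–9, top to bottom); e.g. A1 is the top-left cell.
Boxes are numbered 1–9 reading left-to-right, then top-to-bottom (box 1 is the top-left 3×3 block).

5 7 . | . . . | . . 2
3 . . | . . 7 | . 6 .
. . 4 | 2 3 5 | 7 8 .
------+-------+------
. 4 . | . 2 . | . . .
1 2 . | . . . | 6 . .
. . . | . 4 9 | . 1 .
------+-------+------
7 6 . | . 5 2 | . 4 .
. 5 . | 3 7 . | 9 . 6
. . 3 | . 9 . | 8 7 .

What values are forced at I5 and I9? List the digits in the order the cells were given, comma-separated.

For I5:
  Consider where 4 can go in row 5.
  C5 is out (column C already has a 4).
  D5 is out (box 5 already has a 4).
  E5 is out (column E already has a 4).
  F5 is out (box 5 already has a 4).
  H5 is out (column H already has a 4).
  So the only cell in row 5 that can hold 4 is I5.
  So I5 = 4.
For I9:
  Consider where 5 can go in row 9.
  A9 is out (column A already has a 5).
  B9 is out (column B already has a 5).
  D9 is out (box 8 already has a 5).
  F9 is out (column F already has a 5).
  So the only cell in row 9 that can hold 5 is I9.
  So I9 = 5.

4,5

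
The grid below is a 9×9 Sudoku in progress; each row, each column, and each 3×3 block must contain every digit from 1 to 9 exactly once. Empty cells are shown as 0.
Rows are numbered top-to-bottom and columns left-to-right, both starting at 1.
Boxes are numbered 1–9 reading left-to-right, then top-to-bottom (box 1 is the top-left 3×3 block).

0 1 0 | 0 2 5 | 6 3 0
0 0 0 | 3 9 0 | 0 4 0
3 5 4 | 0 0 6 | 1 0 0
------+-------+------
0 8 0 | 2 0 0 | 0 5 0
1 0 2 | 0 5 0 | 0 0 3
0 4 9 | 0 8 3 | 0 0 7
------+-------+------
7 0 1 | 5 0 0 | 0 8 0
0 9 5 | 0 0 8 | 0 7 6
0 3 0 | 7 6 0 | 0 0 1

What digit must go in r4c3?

3

Cell r4c3 itself could take any of {3, 6, 7} by direct elimination.
Consider where 3 can go in box 4.
r4c1 is out (column 1 already has a 3).
r5c2 is out (row 5 already has a 3).
r6c1 is out (row 6 already has a 3).
So the only cell in box 4 that can hold 3 is r4c3.
Therefore r4c3 = 3.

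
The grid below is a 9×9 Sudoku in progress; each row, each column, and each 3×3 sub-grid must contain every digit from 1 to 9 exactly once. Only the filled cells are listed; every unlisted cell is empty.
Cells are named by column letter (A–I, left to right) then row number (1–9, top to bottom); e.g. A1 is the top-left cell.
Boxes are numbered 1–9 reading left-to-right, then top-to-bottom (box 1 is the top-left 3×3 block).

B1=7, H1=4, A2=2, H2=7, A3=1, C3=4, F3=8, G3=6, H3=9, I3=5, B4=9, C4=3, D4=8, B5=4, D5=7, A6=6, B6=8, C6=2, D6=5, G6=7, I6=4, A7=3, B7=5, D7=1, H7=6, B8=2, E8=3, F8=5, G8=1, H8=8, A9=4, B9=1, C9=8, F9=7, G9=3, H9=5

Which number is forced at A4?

Cell A4 itself could take any of {5, 7} by direct elimination.
Consider where 7 can go in row 4.
E4 is out (box 5 already has a 7).
F4 is out (column F already has a 7).
G4 is out (column G already has a 7).
H4 is out (column H already has a 7).
I4 is out (box 6 already has a 7).
So the only cell in row 4 that can hold 7 is A4.
Therefore A4 = 7.

7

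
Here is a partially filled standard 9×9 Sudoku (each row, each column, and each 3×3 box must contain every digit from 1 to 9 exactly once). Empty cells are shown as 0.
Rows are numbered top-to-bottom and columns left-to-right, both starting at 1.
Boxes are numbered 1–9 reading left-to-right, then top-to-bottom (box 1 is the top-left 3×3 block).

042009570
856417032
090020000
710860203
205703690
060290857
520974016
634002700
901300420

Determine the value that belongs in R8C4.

1

Cell R8C4 itself could take any of {1, 5} by direct elimination.
Consider where 1 can go in box 8.
R8C5 is out (column 5 already has a 1).
R9C5 is out (row 9 already has a 1).
R9C6 is out (row 9 already has a 1).
So the only cell in box 8 that can hold 1 is R8C4.
Therefore R8C4 = 1.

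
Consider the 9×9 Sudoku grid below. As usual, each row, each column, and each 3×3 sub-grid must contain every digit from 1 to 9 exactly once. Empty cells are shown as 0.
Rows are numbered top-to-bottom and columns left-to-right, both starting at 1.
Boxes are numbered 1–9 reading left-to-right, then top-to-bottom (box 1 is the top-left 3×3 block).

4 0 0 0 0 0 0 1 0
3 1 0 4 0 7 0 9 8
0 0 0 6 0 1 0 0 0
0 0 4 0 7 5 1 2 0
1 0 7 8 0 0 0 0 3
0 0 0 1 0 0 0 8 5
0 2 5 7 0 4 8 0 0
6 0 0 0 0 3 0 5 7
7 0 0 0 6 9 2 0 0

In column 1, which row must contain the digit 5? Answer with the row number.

Consider where 5 can go in column 1.
R4C1 is out (row 4 already has a 5).
R6C1 is out (row 6 already has a 5).
R7C1 is out (row 7 already has a 5).
So the only cell in column 1 that can hold 5 is R3C1.
That is row 3.

3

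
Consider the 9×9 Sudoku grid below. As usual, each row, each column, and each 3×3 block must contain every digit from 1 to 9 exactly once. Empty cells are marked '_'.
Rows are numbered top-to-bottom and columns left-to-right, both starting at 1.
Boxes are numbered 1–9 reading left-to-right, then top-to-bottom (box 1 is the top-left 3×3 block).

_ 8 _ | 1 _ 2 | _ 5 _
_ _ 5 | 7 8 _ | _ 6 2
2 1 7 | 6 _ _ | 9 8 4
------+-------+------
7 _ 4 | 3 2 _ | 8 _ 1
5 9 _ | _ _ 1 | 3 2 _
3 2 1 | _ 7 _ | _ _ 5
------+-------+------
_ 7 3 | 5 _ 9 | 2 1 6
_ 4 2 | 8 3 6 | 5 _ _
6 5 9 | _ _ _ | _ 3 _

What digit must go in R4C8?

Row 4 already contains {1, 2, 3, 4, 7, 8}.
Column 8 already contains {1, 2, 3, 5, 6, 8}.
Its 3×3 block (box 6) already contains {1, 2, 3, 5, 8}.
The only value from 1–9 not eliminated is 9, so R4C8 = 9.

9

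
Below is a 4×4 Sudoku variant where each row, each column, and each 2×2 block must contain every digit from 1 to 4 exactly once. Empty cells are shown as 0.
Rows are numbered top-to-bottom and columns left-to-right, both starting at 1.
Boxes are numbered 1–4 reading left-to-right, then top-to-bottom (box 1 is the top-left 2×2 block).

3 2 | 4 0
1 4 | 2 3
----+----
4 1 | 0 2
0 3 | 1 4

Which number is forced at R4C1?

2

Row 4 already contains {1, 3, 4}.
Column 1 already contains {1, 3, 4}.
Its 2×2 block (box 3) already contains {1, 3, 4}.
The only value from 1–4 not eliminated is 2, so R4C1 = 2.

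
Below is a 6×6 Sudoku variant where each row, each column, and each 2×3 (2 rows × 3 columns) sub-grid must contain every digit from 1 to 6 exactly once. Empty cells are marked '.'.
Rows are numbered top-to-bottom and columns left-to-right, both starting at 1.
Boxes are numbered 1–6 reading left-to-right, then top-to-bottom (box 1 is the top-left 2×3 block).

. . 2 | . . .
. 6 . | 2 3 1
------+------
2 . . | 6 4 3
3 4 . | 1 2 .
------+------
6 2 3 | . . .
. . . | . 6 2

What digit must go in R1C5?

5

Row 1 already contains {2}.
Column 5 already contains {2, 3, 4, 6}.
Its 2×3 block (box 2) already contains {1, 2, 3}.
The only value from 1–6 not eliminated is 5, so R1C5 = 5.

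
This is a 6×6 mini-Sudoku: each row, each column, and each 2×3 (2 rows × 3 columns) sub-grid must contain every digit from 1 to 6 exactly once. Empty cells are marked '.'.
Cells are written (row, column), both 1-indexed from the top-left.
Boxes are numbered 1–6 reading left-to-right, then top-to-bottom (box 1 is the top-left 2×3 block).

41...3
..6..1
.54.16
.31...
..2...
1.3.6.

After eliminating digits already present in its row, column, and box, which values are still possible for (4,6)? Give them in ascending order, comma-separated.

Row 4 already contains {1, 3}.
Column 6 already contains {1, 3, 6}.
Its 2×3 block (box 4) already contains {1, 6}.
Removing those from 1–6 leaves {2, 4, 5} as the candidates for (4,6).

2,4,5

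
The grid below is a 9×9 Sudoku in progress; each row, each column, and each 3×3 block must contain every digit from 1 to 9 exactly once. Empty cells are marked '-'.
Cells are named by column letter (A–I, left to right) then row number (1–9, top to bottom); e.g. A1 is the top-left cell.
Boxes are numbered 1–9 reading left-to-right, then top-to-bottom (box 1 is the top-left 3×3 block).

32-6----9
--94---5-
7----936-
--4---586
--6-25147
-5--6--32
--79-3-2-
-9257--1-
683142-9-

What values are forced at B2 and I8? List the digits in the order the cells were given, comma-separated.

For B2:
  Consider where 6 can go in box 1.
  C1 is out (row 1 already has a 6).
  A2 is out (column A already has a 6).
  B3 is out (row 3 already has a 6).
  C3 is out (row 3 already has a 6).
  So the only cell in box 1 that can hold 6 is B2.
  So B2 = 6.
For I8:
  Consider where 3 can go in column I.
  I2 is out (box 3 already has a 3).
  I3 is out (row 3 already has a 3).
  I7 is out (row 7 already has a 3).
  I9 is out (row 9 already has a 3).
  So the only cell in column I that can hold 3 is I8.
  So I8 = 3.

6,3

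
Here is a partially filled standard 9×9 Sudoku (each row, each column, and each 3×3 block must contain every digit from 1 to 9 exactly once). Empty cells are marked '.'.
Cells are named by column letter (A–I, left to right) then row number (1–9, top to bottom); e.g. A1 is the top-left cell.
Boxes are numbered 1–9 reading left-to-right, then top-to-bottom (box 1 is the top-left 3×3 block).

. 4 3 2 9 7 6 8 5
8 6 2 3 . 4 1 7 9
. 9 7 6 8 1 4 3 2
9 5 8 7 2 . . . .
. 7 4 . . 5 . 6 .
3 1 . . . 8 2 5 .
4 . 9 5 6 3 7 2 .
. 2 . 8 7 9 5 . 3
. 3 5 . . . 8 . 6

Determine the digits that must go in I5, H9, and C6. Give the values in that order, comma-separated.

For I5:
  Consider where 8 can go in column I.
  I4 is out (row 4 already has a 8).
  I6 is out (row 6 already has a 8).
  I7 is out (box 9 already has a 8).
  So the only cell in column I that can hold 8 is I5.
  So I5 = 8.
For H9:
  Consider where 9 can go in box 9.
  I7 is out (row 7 already has a 9).
  H8 is out (row 8 already has a 9).
  So the only cell in box 9 that can hold 9 is H9.
  So H9 = 9.
For C6:
  Row 6 already contains {1, 2, 3, 5, 8}.
  Column C already contains {2, 3, 4, 5, 7, 8, 9}.
  Its 3×3 block (box 4) already contains {1, 3, 4, 5, 7, 8, 9}.
  The only value from 1–9 not eliminated is 6, so C6 = 6.

8,9,6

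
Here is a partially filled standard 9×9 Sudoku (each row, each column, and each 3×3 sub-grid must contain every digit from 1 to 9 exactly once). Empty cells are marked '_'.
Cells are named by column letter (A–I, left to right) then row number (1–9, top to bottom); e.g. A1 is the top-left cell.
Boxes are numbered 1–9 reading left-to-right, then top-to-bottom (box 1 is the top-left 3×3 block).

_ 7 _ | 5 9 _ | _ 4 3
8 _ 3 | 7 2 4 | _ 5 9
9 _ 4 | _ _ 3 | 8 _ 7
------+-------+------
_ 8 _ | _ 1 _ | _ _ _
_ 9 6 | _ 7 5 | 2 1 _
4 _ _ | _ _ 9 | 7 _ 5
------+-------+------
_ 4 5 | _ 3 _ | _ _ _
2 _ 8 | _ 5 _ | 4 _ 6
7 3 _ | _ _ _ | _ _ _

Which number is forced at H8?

3

Cell H8 itself could take any of {3, 7, 9} by direct elimination.
Consider where 3 can go in box 9.
G7 is out (row 7 already has a 3). H7 is out (row 7 already has a 3). I7 is out (row 7 already has a 3). G9 is out (row 9 already has a 3). The remaining empty cells in box 9 are similarly blocked.
So the only cell in box 9 that can hold 3 is H8.
Therefore H8 = 3.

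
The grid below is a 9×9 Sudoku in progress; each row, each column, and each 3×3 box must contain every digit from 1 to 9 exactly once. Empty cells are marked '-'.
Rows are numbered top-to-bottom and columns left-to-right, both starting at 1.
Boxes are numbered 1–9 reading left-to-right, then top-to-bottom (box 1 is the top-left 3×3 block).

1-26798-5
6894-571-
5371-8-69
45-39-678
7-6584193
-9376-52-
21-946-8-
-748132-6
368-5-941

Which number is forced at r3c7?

4

Row 3 already contains {1, 3, 5, 6, 7, 8, 9}.
Column 7 already contains {1, 2, 5, 6, 7, 8, 9}.
Its 3×3 block (box 3) already contains {1, 5, 6, 7, 8, 9}.
The only value from 1–9 not eliminated is 4, so r3c7 = 4.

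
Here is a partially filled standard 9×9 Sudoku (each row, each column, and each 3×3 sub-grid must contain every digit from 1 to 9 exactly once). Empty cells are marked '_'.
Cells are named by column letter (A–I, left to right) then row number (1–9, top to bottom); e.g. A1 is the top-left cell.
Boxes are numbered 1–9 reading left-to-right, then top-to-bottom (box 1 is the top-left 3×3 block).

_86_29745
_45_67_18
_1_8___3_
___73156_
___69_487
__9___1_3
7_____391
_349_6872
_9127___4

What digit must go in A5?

1

Cell A5 itself could take any of {1, 2, 3, 5} by direct elimination.
Consider where 1 can go in box 4.
A4 is out (row 4 already has a 1). B4 is out (row 4 already has a 1). C4 is out (row 4 already has a 1). B5 is out (column B already has a 1). The remaining empty cells in box 4 are similarly blocked.
So the only cell in box 4 that can hold 1 is A5.
Therefore A5 = 1.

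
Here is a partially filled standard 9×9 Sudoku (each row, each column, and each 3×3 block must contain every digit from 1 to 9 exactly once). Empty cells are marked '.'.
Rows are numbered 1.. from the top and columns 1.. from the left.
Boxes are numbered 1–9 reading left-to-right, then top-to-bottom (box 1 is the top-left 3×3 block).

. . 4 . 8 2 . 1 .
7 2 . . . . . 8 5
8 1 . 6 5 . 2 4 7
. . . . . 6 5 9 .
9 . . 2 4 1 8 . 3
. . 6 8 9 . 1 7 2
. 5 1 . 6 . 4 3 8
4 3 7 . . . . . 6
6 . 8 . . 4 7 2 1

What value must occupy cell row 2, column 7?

6

Cell row 2, column 7 itself could take any of {3, 6, 9} by direct elimination.
Consider where 6 can go in row 2.
row 2, column 3 is out (column 3 already has a 6).
row 2, column 4 is out (column 4 already has a 6).
row 2, column 5 is out (column 5 already has a 6).
row 2, column 6 is out (column 6 already has a 6).
So the only cell in row 2 that can hold 6 is row 2, column 7.
Therefore row 2, column 7 = 6.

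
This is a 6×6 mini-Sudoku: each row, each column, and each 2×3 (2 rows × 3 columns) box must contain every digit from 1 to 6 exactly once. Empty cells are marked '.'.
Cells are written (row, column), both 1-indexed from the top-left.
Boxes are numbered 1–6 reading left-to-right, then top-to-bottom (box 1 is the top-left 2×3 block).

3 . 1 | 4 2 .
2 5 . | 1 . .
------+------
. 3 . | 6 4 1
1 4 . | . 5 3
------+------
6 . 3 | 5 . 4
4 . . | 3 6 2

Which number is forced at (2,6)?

6

Row 2 already contains {1, 2, 5}.
Column 6 already contains {1, 2, 3, 4}.
Its 2×3 block (box 2) already contains {1, 2, 4}.
The only value from 1–6 not eliminated is 6, so (2,6) = 6.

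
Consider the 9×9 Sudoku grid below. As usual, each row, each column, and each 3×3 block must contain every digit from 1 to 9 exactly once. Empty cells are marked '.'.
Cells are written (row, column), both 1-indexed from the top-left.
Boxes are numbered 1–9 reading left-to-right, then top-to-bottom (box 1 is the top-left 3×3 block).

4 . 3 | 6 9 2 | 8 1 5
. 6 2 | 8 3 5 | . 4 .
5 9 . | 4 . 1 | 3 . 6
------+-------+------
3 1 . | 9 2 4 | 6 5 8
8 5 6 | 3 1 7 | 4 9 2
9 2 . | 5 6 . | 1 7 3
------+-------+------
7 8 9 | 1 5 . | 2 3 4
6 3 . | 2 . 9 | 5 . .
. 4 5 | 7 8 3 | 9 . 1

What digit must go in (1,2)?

Row 1 already contains {1, 2, 3, 4, 5, 6, 8, 9}.
Column 2 already contains {1, 2, 3, 4, 5, 6, 8, 9}.
Its 3×3 block (box 1) already contains {2, 3, 4, 5, 6, 9}.
The only value from 1–9 not eliminated is 7, so (1,2) = 7.

7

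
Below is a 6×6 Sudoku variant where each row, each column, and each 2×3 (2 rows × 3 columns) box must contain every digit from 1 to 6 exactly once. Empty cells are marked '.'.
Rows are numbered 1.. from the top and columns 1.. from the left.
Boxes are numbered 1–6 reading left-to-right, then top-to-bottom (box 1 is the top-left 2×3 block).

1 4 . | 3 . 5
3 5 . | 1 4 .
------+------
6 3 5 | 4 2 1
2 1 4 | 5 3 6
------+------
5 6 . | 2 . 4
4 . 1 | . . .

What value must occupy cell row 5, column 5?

Row 5 already contains {2, 4, 5, 6}.
Column 5 already contains {2, 3, 4}.
Its 2×3 block (box 6) already contains {2, 4}.
The only value from 1–6 not eliminated is 1, so row 5, column 5 = 1.

1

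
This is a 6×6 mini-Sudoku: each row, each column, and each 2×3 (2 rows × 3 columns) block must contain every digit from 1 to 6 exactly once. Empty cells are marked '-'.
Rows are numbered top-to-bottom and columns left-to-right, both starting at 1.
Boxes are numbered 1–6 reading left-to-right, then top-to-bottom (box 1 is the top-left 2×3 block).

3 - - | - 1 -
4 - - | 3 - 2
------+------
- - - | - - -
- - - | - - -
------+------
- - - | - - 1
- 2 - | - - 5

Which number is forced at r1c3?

2

Cell r1c3 itself could take any of {2, 5, 6} by direct elimination.
Consider where 2 can go in box 1.
r1c2 is out (column 2 already has a 2).
r2c2 is out (row 2 already has a 2).
r2c3 is out (row 2 already has a 2).
So the only cell in box 1 that can hold 2 is r1c3.
Therefore r1c3 = 2.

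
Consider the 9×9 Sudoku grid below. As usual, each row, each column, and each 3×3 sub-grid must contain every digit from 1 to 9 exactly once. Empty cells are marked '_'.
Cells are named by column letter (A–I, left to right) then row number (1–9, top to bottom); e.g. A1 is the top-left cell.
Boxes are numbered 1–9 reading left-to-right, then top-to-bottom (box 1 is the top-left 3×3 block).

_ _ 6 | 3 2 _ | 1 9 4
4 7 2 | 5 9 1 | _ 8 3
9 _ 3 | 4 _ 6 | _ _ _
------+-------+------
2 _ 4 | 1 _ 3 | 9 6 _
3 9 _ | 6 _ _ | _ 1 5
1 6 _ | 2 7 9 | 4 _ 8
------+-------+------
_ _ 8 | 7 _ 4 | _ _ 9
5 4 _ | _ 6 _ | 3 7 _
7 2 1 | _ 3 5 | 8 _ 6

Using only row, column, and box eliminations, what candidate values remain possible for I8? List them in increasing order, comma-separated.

Row 8 already contains {3, 4, 5, 6, 7}.
Column I already contains {3, 4, 5, 6, 8, 9}.
Its 3×3 block (box 9) already contains {3, 6, 7, 8, 9}.
Removing those from 1–9 leaves {1, 2} as the candidates for I8.

1,2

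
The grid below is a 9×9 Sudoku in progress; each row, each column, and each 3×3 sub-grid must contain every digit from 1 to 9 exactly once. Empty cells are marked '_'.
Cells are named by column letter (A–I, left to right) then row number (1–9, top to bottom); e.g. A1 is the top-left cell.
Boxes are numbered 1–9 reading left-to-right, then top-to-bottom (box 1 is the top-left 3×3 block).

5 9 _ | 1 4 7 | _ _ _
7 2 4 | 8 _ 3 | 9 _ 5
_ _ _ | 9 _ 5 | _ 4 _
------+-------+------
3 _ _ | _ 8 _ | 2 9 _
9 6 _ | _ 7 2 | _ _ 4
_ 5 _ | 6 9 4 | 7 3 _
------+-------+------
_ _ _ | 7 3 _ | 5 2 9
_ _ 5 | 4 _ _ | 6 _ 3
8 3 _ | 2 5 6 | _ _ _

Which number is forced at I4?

6

Cell I4 itself could take any of {1, 6} by direct elimination.
Consider where 6 can go in row 4.
B4 is out (column B already has a 6).
C4 is out (box 4 already has a 6).
D4 is out (column D already has a 6).
F4 is out (column F already has a 6).
So the only cell in row 4 that can hold 6 is I4.
Therefore I4 = 6.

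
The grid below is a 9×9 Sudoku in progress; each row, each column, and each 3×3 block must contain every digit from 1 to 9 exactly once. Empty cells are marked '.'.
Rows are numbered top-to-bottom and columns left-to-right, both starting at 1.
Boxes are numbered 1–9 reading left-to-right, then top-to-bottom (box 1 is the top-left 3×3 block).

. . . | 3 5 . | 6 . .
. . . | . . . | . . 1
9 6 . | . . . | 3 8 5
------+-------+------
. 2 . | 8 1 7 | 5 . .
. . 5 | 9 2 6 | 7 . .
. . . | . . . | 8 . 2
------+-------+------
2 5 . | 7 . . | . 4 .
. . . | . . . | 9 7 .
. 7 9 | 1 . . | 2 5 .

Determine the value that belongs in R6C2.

9

Cell R6C2 itself could take any of {1, 3, 4, 9} by direct elimination.
Consider where 9 can go in box 4.
R4C1 is out (column 1 already has a 9). R4C3 is out (column 3 already has a 9). R5C1 is out (row 5 already has a 9). R5C2 is out (row 5 already has a 9). The remaining empty cells in box 4 are similarly blocked.
So the only cell in box 4 that can hold 9 is R6C2.
Therefore R6C2 = 9.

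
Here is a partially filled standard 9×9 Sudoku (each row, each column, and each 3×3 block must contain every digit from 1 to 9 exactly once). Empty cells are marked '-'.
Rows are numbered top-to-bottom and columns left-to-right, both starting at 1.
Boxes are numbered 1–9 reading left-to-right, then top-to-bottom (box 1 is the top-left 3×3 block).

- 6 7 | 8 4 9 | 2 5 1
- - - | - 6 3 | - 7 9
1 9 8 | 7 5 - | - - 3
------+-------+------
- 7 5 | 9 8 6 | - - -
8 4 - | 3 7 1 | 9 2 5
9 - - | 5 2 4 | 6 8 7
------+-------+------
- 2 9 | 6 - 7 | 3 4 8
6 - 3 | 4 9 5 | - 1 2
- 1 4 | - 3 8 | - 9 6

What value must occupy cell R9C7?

Cell R9C7 itself could take any of {5, 7} by direct elimination.
Consider where 5 can go in box 9.
R8C7 is out (row 8 already has a 5).
So the only cell in box 9 that can hold 5 is R9C7.
Therefore R9C7 = 5.

5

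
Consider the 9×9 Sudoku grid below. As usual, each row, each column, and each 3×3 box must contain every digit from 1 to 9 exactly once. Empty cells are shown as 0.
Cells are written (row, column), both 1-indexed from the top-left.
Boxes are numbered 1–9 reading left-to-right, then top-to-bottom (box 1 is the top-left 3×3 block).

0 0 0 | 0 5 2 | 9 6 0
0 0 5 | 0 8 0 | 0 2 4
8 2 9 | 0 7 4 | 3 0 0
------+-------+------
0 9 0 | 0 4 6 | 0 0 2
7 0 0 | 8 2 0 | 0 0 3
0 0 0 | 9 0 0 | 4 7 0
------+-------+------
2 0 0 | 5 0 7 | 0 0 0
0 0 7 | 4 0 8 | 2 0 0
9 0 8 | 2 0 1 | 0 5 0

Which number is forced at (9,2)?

4

Cell (9,2) itself could take any of {3, 4, 6} by direct elimination.
Consider where 4 can go in row 9.
(9,5) is out (column 5 already has a 4).
(9,7) is out (column 7 already has a 4).
(9,9) is out (column 9 already has a 4).
So the only cell in row 9 that can hold 4 is (9,2).
Therefore (9,2) = 4.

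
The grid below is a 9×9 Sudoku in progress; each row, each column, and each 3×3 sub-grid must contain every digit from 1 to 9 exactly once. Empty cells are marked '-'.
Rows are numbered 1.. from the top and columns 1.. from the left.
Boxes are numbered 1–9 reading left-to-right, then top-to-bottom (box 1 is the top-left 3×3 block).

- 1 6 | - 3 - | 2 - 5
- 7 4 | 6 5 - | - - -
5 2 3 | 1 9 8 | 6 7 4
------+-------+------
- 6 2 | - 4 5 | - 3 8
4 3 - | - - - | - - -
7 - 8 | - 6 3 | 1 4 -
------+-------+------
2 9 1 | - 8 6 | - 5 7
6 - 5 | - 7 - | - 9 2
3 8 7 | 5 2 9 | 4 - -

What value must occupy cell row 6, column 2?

Row 6 already contains {1, 3, 4, 6, 7, 8}.
Column 2 already contains {1, 2, 3, 6, 7, 8, 9}.
Its 3×3 block (box 4) already contains {2, 3, 4, 6, 7, 8}.
The only value from 1–9 not eliminated is 5, so row 6, column 2 = 5.

5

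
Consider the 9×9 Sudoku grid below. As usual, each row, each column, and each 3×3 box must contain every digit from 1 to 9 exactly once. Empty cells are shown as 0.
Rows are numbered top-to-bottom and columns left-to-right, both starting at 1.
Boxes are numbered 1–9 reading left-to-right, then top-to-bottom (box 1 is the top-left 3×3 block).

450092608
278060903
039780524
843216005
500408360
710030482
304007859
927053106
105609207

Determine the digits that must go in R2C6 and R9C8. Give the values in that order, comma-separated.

4,3

For R2C6:
  Consider where 4 can go in column 6.
  R3C6 is out (row 3 already has a 4).
  R6C6 is out (row 6 already has a 4).
  So the only cell in column 6 that can hold 4 is R2C6.
  So R2C6 = 4.
For R9C8:
  Consider where 3 can go in column 8.
  R1C8 is out (box 3 already has a 3).
  R2C8 is out (row 2 already has a 3).
  R4C8 is out (row 4 already has a 3).
  R8C8 is out (row 8 already has a 3).
  So the only cell in column 8 that can hold 3 is R9C8.
  So R9C8 = 3.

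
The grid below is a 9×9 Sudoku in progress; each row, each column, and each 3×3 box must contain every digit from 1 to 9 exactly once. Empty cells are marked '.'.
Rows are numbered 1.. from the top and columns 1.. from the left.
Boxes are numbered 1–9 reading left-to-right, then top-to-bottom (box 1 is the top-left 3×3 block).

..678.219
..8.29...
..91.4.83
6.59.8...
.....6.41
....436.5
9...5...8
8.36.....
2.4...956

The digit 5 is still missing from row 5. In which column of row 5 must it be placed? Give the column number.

4

Consider where 5 can go in row 5.
row 5, column 1 is out (box 4 already has a 5).
row 5, column 2 is out (box 4 already has a 5).
row 5, column 3 is out (column 3 already has a 5).
row 5, column 5 is out (column 5 already has a 5).
row 5, column 7 is out (box 6 already has a 5).
So the only cell in row 5 that can hold 5 is row 5, column 4.
That is column 4.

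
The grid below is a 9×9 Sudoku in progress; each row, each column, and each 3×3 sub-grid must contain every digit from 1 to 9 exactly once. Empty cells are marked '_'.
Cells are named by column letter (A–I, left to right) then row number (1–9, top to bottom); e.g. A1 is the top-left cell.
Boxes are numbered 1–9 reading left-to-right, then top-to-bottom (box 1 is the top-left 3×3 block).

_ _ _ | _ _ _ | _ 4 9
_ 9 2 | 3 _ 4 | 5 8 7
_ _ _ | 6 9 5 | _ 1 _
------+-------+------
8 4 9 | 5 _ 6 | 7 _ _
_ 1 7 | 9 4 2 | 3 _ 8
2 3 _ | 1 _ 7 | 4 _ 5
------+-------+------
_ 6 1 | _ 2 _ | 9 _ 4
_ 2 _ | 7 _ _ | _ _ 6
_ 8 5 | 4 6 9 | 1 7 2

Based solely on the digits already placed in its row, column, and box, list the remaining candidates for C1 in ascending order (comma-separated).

3,6,8

Row 1 already contains {4, 9}.
Column C already contains {1, 2, 5, 7, 9}.
Its 3×3 block (box 1) already contains {2, 9}.
Removing those from 1–9 leaves {3, 6, 8} as the candidates for C1.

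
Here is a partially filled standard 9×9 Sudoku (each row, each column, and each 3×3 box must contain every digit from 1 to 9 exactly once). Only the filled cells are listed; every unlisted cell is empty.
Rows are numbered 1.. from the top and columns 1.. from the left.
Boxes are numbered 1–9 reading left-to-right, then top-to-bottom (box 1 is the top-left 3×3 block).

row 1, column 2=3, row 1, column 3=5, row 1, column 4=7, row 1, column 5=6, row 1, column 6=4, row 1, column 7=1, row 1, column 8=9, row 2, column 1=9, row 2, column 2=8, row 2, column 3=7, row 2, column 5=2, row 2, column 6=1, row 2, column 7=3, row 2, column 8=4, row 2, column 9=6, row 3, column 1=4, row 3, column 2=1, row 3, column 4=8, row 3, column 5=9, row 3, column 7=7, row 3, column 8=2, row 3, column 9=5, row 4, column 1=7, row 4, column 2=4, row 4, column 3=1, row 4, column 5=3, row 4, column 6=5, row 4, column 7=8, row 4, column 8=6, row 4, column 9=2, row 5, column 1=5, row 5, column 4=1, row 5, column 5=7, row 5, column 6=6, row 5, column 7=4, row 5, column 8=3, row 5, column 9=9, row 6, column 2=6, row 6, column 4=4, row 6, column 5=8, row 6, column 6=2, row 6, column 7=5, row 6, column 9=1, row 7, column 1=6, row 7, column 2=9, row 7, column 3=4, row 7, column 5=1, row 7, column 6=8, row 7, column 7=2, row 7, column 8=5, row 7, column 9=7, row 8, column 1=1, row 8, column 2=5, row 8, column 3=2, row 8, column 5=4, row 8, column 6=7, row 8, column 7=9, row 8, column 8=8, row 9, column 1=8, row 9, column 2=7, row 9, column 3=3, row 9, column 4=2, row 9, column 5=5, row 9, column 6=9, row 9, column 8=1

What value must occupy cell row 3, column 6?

Row 3 already contains {1, 2, 4, 5, 7, 8, 9}.
Column 6 already contains {1, 2, 4, 5, 6, 7, 8, 9}.
Its 3×3 block (box 2) already contains {1, 2, 4, 6, 7, 8, 9}.
The only value from 1–9 not eliminated is 3, so row 3, column 6 = 3.

3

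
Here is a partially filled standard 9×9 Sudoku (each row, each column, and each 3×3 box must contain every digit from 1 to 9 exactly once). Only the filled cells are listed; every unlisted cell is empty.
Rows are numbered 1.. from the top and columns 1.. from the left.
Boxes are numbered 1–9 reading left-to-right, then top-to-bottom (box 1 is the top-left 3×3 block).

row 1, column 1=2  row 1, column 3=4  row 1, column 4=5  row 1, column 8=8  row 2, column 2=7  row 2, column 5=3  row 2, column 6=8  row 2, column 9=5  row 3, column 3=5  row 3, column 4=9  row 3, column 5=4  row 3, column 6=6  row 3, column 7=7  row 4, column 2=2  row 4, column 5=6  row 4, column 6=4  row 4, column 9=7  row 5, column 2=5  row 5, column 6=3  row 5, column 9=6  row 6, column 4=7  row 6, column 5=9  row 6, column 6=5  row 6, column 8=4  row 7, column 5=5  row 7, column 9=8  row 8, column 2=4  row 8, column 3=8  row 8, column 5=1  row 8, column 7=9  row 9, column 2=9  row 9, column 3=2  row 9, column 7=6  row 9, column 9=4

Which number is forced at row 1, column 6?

1

Cell row 1, column 6 itself could take any of {1, 7} by direct elimination.
Consider where 1 can go in column 6.
row 7, column 6 is out (box 8 already has a 1).
row 8, column 6 is out (row 8 already has a 1).
row 9, column 6 is out (box 8 already has a 1).
So the only cell in column 6 that can hold 1 is row 1, column 6.
Therefore row 1, column 6 = 1.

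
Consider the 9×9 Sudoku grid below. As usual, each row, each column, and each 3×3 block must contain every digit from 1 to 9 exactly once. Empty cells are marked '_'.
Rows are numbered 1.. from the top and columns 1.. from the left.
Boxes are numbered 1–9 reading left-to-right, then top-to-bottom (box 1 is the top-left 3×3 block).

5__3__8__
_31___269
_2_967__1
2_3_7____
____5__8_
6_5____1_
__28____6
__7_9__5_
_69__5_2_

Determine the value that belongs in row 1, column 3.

Cell row 1, column 3 itself could take any of {4, 6} by direct elimination.
Consider where 6 can go in row 1.
row 1, column 2 is out (column 2 already has a 6).
row 1, column 5 is out (column 5 already has a 6).
row 1, column 6 is out (box 2 already has a 6).
row 1, column 8 is out (column 8 already has a 6).
row 1, column 9 is out (column 9 already has a 6).
So the only cell in row 1 that can hold 6 is row 1, column 3.
Therefore row 1, column 3 = 6.

6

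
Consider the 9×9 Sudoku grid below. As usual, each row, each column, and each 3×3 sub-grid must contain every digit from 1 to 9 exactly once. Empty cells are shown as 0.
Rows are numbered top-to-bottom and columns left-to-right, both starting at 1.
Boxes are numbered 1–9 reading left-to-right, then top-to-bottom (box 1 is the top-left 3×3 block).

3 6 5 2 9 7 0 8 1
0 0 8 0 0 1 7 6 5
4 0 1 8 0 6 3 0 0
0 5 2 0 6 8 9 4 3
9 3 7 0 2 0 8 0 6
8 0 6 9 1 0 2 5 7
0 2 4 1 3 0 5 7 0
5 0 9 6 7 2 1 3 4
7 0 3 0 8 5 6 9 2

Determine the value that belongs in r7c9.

8

Row 7 already contains {1, 2, 3, 4, 5, 7}.
Column 9 already contains {1, 2, 3, 4, 5, 6, 7}.
Its 3×3 block (box 9) already contains {1, 2, 3, 4, 5, 6, 7, 9}.
The only value from 1–9 not eliminated is 8, so r7c9 = 8.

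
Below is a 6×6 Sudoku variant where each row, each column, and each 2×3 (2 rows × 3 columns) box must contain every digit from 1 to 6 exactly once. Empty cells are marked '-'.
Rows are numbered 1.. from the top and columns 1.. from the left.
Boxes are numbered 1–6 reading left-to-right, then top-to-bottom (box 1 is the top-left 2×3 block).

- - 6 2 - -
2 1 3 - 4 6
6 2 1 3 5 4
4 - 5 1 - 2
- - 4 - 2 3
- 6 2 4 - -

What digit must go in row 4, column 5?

6

Row 4 already contains {1, 2, 4, 5}.
Column 5 already contains {2, 4, 5}.
Its 2×3 block (box 4) already contains {1, 2, 3, 4, 5}.
The only value from 1–6 not eliminated is 6, so row 4, column 5 = 6.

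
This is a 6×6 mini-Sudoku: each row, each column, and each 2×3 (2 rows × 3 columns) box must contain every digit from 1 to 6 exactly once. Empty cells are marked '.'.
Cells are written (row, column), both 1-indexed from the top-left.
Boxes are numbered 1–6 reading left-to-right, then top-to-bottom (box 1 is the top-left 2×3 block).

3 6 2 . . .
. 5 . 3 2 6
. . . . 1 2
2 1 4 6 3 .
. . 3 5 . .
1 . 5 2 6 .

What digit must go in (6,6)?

Cell (6,6) itself could take any of {3, 4} by direct elimination.
Consider where 3 can go in row 6.
(6,2) is out (box 5 already has a 3).
So the only cell in row 6 that can hold 3 is (6,6).
Therefore (6,6) = 3.

3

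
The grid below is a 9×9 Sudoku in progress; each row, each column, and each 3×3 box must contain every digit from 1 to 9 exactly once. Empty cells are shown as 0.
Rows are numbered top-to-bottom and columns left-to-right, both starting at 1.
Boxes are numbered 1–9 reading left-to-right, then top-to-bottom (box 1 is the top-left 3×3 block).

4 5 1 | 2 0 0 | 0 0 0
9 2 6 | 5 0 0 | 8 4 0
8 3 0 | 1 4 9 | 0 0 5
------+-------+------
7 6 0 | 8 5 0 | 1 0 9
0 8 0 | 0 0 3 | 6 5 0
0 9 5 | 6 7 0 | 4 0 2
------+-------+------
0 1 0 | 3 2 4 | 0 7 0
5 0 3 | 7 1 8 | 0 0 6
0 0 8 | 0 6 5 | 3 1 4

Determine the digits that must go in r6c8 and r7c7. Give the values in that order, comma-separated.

For r6c8:
  Consider where 8 can go in row 6.
  r6c1 is out (column 1 already has a 8).
  r6c6 is out (column 6 already has a 8).
  So the only cell in row 6 that can hold 8 is r6c8.
  So r6c8 = 8.
For r7c7:
  Consider where 5 can go in row 7.
  r7c1 is out (column 1 already has a 5).
  r7c3 is out (column 3 already has a 5).
  r7c9 is out (column 9 already has a 5).
  So the only cell in row 7 that can hold 5 is r7c7.
  So r7c7 = 5.

8,5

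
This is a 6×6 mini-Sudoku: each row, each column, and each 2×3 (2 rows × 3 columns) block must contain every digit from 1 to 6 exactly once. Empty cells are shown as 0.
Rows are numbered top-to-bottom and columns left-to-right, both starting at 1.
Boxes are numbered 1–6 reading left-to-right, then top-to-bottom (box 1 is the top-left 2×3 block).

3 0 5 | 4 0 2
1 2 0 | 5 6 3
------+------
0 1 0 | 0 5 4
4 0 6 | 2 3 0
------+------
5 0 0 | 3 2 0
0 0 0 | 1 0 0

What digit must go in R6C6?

Cell R6C6 itself could take any of {5, 6} by direct elimination.
Consider where 5 can go in box 6.
R5C6 is out (row 5 already has a 5).
R6C5 is out (column 5 already has a 5).
So the only cell in box 6 that can hold 5 is R6C6.
Therefore R6C6 = 5.

5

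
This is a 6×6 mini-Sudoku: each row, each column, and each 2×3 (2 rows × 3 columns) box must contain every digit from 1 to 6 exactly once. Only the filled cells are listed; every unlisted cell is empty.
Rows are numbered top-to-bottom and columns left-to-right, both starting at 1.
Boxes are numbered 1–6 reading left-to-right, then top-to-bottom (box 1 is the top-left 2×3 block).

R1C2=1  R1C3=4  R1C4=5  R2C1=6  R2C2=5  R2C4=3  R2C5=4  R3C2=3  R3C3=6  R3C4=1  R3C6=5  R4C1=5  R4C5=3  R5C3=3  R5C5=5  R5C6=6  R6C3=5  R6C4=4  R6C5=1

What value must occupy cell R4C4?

6

Cell R4C4 itself could take any of {2, 6} by direct elimination.
Consider where 6 can go in column 4.
R5C4 is out (row 5 already has a 6).
So the only cell in column 4 that can hold 6 is R4C4.
Therefore R4C4 = 6.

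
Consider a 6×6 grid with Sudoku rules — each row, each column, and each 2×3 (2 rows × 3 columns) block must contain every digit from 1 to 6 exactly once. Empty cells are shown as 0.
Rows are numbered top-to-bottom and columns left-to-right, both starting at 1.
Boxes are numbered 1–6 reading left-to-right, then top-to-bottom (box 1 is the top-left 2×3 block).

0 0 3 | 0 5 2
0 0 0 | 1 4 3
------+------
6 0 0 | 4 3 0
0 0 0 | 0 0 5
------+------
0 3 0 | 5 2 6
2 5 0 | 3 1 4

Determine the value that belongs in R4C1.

Cell R4C1 itself could take any of {1, 3, 4} by direct elimination.
Consider where 3 can go in row 4.
R4C2 is out (column 2 already has a 3).
R4C3 is out (column 3 already has a 3).
R4C4 is out (column 4 already has a 3).
R4C5 is out (column 5 already has a 3).
So the only cell in row 4 that can hold 3 is R4C1.
Therefore R4C1 = 3.

3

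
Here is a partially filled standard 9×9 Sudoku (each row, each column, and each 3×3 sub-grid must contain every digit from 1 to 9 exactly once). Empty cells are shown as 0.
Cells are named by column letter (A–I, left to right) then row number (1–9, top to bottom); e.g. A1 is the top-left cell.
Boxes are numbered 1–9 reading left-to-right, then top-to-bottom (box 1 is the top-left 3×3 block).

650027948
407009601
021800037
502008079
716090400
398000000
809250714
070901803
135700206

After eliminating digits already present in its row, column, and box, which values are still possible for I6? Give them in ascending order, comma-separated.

Row 6 already contains {3, 8, 9}.
Column I already contains {1, 3, 4, 6, 7, 8, 9}.
Its 3×3 block (box 6) already contains {4, 7, 9}.
Removing those from 1–9 leaves {2, 5} as the candidates for I6.

2,5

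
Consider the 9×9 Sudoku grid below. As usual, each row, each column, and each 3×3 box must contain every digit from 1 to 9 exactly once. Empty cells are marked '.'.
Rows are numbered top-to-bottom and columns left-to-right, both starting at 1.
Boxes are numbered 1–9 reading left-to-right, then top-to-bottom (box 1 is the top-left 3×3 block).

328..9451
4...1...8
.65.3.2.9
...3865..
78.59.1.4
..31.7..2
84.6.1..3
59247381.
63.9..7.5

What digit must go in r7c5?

Cell r7c5 itself could take any of {2, 5} by direct elimination.
Consider where 5 can go in box 8.
r9c5 is out (row 9 already has a 5).
r9c6 is out (row 9 already has a 5).
So the only cell in box 8 that can hold 5 is r7c5.
Therefore r7c5 = 5.

5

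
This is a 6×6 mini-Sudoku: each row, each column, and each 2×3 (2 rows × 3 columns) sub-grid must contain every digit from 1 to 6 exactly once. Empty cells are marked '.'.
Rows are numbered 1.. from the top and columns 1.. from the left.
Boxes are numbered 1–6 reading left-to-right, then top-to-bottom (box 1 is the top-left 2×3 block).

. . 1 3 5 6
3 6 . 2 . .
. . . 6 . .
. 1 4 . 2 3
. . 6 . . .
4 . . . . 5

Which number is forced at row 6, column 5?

6

Cell row 6, column 5 itself could take any of {1, 3, 6} by direct elimination.
Consider where 6 can go in box 6.
row 5, column 4 is out (row 5 already has a 6).
row 5, column 5 is out (row 5 already has a 6).
row 5, column 6 is out (row 5 already has a 6).
row 6, column 4 is out (column 4 already has a 6).
So the only cell in box 6 that can hold 6 is row 6, column 5.
Therefore row 6, column 5 = 6.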